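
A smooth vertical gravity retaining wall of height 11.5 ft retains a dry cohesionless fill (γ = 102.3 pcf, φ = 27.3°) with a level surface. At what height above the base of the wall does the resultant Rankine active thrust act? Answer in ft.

3.83 ft

K_a = 0.3711.
The pressure distribution is triangular, so the resultant acts at H/3 above the base = 11.5/3 = 3.833 ft.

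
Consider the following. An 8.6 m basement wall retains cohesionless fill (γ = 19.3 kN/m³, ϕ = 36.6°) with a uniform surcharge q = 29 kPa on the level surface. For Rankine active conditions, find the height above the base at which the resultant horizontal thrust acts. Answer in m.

3.24 m

K_a = 0.2530.
Triangular part P₁ = ½K_aγH² = 180.5 at H/3 = 2.867 m; rectangular part P₂ = K_a q H = 63.09 at H/2 = 4.300 m.
ȳ = (P₁·2.867 + P₂·4.300)/(P₁+P₂) = 3.238 m.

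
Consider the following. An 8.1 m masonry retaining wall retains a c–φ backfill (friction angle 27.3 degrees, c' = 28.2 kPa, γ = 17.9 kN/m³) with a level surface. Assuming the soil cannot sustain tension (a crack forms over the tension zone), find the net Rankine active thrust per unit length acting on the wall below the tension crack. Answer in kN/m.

K_a = 0.3711; √K_a = 0.6092.
Tension-crack depth z_c = 2c/(γ√K_a) = 2×28.2/(17.9×0.6092) = 5.172 m.
σ_a at base = K_a γ H − 2c√K_a = 0.3711×17.9×8.1 − 2×28.2×0.6092 = 19.45 kPa.
P_a = ½ × 19.45 × (H − z_c) = 0.5×19.45×2.928 = 28.48 kN/m.

28.5 kN/m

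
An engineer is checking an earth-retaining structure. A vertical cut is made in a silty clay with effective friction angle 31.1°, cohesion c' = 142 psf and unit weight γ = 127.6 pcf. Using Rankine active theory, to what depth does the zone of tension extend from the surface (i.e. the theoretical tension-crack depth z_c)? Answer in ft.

K_a = tan²(45° − 31.1°/2) = 0.3188; √K_a = 0.5646.
The active pressure is zero where K_a γ z = 2c√K_a, so z_c = 2c/(γ√K_a) = 2×142/(127.6×0.5646) = 3.942 ft.

3.94 ft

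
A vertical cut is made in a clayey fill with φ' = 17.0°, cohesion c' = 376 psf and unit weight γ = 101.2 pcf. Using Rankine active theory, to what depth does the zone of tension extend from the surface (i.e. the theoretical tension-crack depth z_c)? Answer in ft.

10.0 ft

K_a = tan²(45° − 17.0°/2) = 0.5475; √K_a = 0.7400.
The active pressure is zero where K_a γ z = 2c√K_a, so z_c = 2c/(γ√K_a) = 2×376/(101.2×0.7400) = 10.04 ft.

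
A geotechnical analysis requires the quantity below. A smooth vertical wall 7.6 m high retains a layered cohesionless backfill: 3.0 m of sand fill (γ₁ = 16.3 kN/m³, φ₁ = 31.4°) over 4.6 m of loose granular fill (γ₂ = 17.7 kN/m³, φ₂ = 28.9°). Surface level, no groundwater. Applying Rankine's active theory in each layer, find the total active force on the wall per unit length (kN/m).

167 kN/m

K_a1 = tan²(45°−31.4°/2) = 0.3149; K_a2 = tan²(45°−28.9°/2) = 0.3484.
Layer 1: σ at base = K_a1 γ₁ h₁ = 15.40 kPa; P₁ = ½×15.40×3.0 = 23.10.
Layer 2: σ_v at top = γ₁h₁ = 48.90; σ_h top = K_a2×48.90 = 17.03; σ_h base = K_a2×(48.90+17.7×4.6) = 45.40.
P₂ = ½(17.03+45.40)×4.6 = 143.6. Total P_a = 23.10+143.6 = 166.7 kN/m.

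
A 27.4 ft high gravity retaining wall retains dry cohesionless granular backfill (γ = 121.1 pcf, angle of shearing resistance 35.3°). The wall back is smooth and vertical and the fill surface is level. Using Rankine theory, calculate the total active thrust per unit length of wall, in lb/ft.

12200 lb/ft

K_a = tan²(45° − φ/2) = 0.2675.
P_a = ½ K_a γ H² = 0.5 × 0.2675 × 121.1 × 27.4² = 12160 lb/ft.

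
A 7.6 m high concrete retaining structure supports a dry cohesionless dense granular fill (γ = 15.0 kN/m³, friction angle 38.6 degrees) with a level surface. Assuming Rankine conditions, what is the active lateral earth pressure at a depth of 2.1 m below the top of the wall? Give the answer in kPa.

K_a = (1 − sin φ)/(1 + sin φ) = 0.2316.
σ_h = K_a γ z = 0.2316 × 15.0 × 2.1 = 7.296 kPa.

7.30 kPa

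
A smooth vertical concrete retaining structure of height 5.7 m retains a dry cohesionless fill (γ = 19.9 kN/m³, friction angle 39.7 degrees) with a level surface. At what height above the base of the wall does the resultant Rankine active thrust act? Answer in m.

1.90 m

K_a = 0.2204.
The pressure distribution is triangular, so the resultant acts at H/3 above the base = 5.7/3 = 1.900 m.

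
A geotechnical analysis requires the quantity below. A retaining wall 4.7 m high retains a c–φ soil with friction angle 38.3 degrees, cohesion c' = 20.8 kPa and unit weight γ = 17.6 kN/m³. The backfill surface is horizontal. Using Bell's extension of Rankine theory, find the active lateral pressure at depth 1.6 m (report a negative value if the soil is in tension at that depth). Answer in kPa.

-13.5 kPa

K_a = (1 − sin φ)/(1 + sin φ) = 0.2347.
σ_a = K_a γ z − 2c√K_a = 0.2347×17.6×1.6 − 2×20.8×0.4845 = -13.54 kPa.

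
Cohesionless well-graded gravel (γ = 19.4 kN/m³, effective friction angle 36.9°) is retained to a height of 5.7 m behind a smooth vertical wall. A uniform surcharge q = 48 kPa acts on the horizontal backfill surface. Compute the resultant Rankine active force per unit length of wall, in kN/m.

147 kN/m

K_a = tan²(45° − φ/2) = 0.2497.
Soil triangle: ½ K_a γ H² = 0.5×0.2497×19.4×5.7² = 78.68 kN/m.
Surcharge rectangle: K_a q H = 0.2497×48×5.7 = 68.31 kN/m.
Total = 78.68 + 68.31 = 147.0 kN/m.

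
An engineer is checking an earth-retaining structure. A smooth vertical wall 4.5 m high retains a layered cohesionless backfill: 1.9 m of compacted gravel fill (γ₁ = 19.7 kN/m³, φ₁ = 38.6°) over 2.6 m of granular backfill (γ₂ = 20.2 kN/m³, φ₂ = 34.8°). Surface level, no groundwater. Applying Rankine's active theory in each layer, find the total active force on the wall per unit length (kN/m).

53.5 kN/m

K_a1 = tan²(45°−38.6°/2) = 0.2316; K_a2 = tan²(45°−34.8°/2) = 0.2733.
Layer 1: σ at base = K_a1 γ₁ h₁ = 8.669 kPa; P₁ = ½×8.669×1.9 = 8.236.
Layer 2: σ_v at top = γ₁h₁ = 37.43; σ_h top = K_a2×37.43 = 10.23; σ_h base = K_a2×(37.43+20.2×2.6) = 24.58.
P₂ = ½(10.23+24.58)×2.6 = 45.26. Total P_a = 8.236+45.26 = 53.49 kN/m.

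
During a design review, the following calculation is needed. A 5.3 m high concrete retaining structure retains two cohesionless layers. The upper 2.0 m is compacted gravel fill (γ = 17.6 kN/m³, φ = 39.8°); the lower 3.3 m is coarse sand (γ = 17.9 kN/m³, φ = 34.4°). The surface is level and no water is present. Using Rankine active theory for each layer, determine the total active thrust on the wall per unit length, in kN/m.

K_a1 = tan²(45°−39.8°/2) = 0.2194; K_a2 = tan²(45°−34.4°/2) = 0.2780.
Layer 1: σ at base = K_a1 γ₁ h₁ = 7.724 kPa; P₁ = ½×7.724×2.0 = 7.724.
Layer 2: σ_v at top = γ₁h₁ = 35.20; σ_h top = K_a2×35.20 = 9.785; σ_h base = K_a2×(35.20+17.9×3.3) = 26.21.
P₂ = ½(9.785+26.21)×3.3 = 59.38. Total P_a = 7.724+59.38 = 67.11 kN/m.

67.1 kN/m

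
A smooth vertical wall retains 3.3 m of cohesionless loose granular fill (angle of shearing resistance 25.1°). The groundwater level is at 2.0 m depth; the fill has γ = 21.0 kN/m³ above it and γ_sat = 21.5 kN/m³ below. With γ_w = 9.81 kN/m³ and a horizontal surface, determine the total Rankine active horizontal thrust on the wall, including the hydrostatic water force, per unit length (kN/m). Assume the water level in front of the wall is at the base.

K_a = tan²(45° − φ/2) = 0.4043.
γ' = 21.5 − 9.81 = 11.69 kN/m³. Depth below WT = 1.3 m.
σ'_h at WT = K_a γ d_w = 16.98 kPa; at base = 16.98 + K_a γ' × 1.3 = 23.12 kPa.
P₁ (0–2.0 m) = ½×16.98×2.0 = 16.98. P₂ (2.0–3.3 m) = ½(16.98+23.12)×1.3 = 26.07.
P_w = ½ γ_w h₂² = 0.5×9.81×1.3² = 8.289. Total = 16.98+26.07+8.289 = 51.34 kN/m.

51.3 kN/m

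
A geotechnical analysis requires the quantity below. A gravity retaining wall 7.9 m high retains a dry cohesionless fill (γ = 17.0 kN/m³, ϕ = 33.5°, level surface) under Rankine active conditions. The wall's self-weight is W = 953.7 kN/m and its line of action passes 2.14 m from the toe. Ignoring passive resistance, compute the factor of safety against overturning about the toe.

K_a = tan²(45° − 33.5°/2) = 0.2887.
P_a = ½K_aγH² = 0.5×0.2887×17.0×7.9² = 153.2 kN/m, acting at H/3 = 2.633 m above the base.
Overturning moment M_o = P_a × H/3 = 153.2 × 2.633 = 403.3.
Resisting moment M_r = W × 2.14 = 953.7 × 2.14 = 2041.
FS_overturning = M_r/M_o = 2041/403.3 = 5.060.

5.06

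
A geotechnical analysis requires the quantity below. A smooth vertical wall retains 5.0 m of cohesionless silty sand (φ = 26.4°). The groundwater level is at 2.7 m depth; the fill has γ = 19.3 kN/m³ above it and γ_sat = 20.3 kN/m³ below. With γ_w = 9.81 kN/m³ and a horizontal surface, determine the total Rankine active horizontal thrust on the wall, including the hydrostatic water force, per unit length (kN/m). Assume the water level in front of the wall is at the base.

110 kN/m

K_a = tan²(45° − φ/2) = 0.3844.
γ' = 20.3 − 9.81 = 10.49 kN/m³. Depth below WT = 2.3 m.
σ'_h at WT = K_a γ d_w = 20.03 kPa; at base = 20.03 + K_a γ' × 2.3 = 29.31 kPa.
P₁ (0–2.7 m) = ½×20.03×2.7 = 27.04. P₂ (2.7–5.0 m) = ½(20.03+29.31)×2.3 = 56.74.
P_w = ½ γ_w h₂² = 0.5×9.81×2.3² = 25.95. Total = 27.04+56.74+25.95 = 109.7 kN/m.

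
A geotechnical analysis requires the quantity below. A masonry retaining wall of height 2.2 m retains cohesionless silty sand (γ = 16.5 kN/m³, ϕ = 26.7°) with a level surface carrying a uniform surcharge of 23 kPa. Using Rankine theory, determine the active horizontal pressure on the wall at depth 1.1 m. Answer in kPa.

K_a = (1 − sin φ)/(1 + sin φ) = 0.3800.
σ_v = γz + q = 16.5 × 1.1 + 23 = 41.15 kPa.
σ_h = K_a σ_v = 0.3800 × 41.15 = 15.64 kPa.

15.6 kPa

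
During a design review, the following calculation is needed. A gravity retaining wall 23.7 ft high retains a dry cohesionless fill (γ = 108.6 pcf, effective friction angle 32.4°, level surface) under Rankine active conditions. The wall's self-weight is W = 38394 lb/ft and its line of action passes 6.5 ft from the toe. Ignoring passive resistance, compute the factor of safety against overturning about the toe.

K_a = tan²(45° − 32.4°/2) = 0.3022.
P_a = ½K_aγH² = 0.5×0.3022×108.6×23.7² = 9218 lb/ft, acting at H/3 = 7.900 ft above the base.
Overturning moment M_o = P_a × H/3 = 9218 × 7.900 = 72820.
Resisting moment M_r = W × 6.5 = 38394 × 6.5 = 249600.
FS_overturning = M_r/M_o = 249600/72820 = 3.427.

3.43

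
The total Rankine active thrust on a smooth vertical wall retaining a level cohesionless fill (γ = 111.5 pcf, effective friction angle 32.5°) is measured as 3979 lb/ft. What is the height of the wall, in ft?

15.4 ft

K_a = 0.3010. P_a = ½ K_a γ H² ⇒ H = √(2P_a/(K_a γ)).
H = √(2×3979/(0.3010×111.5)) = 15.40 ft.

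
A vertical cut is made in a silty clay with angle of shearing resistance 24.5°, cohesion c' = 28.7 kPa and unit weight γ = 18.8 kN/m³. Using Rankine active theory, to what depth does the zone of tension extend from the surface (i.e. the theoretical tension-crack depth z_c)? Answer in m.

K_a = tan²(45° − 24.5°/2) = 0.4137; √K_a = 0.6432.
The active pressure is zero where K_a γ z = 2c√K_a, so z_c = 2c/(γ√K_a) = 2×28.7/(18.8×0.6432) = 4.747 m.

4.75 m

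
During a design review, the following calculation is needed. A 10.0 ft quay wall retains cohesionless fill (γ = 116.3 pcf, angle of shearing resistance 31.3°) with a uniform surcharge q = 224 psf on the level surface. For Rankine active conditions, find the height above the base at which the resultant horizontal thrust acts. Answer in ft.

3.80 ft

K_a = 0.3162.
Triangular part P₁ = ½K_aγH² = 1839 at H/3 = 3.333 ft; rectangular part P₂ = K_a q H = 708.3 at H/2 = 5.000 ft.
ȳ = (P₁·3.333 + P₂·5.000)/(P₁+P₂) = 3.797 ft.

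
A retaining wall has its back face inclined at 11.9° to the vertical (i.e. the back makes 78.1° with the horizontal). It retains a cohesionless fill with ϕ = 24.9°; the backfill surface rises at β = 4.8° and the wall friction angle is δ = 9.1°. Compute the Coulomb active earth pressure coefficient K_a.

K_a = sin²(α+φ) / [sin²α · sin(α−δ) · (1 + √{sin(φ+δ)sin(φ−β) / (sin(α−δ)sin(α+β))})²].
With α = 78.1°, φ = 24.9°, δ = 9.1°, β = 4.8°: K_a = 0.5014.

0.501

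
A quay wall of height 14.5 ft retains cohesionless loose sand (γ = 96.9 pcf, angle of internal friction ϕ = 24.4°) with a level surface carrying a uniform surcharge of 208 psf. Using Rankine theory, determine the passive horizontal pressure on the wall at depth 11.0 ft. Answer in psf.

K_p = (1 + sin φ)/(1 − sin φ) = 2.408.
σ_v = γz + q = 96.9 × 11.0 + 208 = 1274 psf.
σ_h = K_p σ_v = 2.408 × 1274 = 3067 psf.

3070 psf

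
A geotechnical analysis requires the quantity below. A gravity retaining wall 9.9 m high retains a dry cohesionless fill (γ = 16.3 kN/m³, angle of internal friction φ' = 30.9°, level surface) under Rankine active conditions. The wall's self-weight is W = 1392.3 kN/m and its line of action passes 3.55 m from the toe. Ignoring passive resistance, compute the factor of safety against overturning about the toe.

K_a = tan²(45° − 30.9°/2) = 0.3214.
P_a = ½K_aγH² = 0.5×0.3214×16.3×9.9² = 256.7 kN/m, acting at H/3 = 3.300 m above the base.
Overturning moment M_o = P_a × H/3 = 256.7 × 3.300 = 847.2.
Resisting moment M_r = W × 3.55 = 1392.3 × 3.55 = 4943.
FS_overturning = M_r/M_o = 4943/847.2 = 5.834.

5.83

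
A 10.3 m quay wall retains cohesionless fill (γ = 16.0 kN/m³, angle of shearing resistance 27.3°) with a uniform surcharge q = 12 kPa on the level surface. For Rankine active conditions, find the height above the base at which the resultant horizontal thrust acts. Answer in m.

K_a = 0.3711.
Triangular part P₁ = ½K_aγH² = 315.0 at H/3 = 3.433 m; rectangular part P₂ = K_a q H = 45.87 at H/2 = 5.150 m.
ȳ = (P₁·3.433 + P₂·5.150)/(P₁+P₂) = 3.652 m.

3.65 m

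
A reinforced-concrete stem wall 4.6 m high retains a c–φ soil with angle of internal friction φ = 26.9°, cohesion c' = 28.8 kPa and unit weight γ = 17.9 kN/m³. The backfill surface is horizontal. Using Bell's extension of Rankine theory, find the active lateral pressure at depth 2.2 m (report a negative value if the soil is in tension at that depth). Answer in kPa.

K_a = (1 − sin φ)/(1 + sin φ) = 0.3770.
σ_a = K_a γ z − 2c√K_a = 0.3770×17.9×2.2 − 2×28.8×0.6140 = -20.52 kPa.

-20.5 kPa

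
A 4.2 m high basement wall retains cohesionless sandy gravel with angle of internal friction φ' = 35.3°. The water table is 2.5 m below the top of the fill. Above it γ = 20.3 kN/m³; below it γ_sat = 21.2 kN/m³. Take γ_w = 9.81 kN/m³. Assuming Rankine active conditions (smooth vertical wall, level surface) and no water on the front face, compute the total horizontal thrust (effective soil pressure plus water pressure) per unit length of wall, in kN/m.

K_a = tan²(45° − φ/2) = 0.2675.
γ' = 21.2 − 9.81 = 11.39 kN/m³. Depth below WT = 1.7 m.
σ'_h at WT = K_a γ d_w = 13.58 kPa; at base = 13.58 + K_a γ' × 1.7 = 18.76 kPa.
P₁ (0–2.5 m) = ½×13.58×2.5 = 16.97. P₂ (2.5–4.2 m) = ½(13.58+18.76)×1.7 = 27.49.
P_w = ½ γ_w h₂² = 0.5×9.81×1.7² = 14.18. Total = 16.97+27.49+14.18 = 58.63 kN/m.

58.6 kN/m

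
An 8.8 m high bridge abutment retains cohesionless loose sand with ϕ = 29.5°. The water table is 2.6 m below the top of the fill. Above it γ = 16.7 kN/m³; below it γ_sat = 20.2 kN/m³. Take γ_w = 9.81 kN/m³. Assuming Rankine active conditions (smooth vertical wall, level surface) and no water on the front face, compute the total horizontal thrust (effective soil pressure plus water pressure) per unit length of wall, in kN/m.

K_a = tan²(45° − φ/2) = 0.3401.
γ' = 20.2 − 9.81 = 10.39 kN/m³. Depth below WT = 6.2 m.
σ'_h at WT = K_a γ d_w = 14.77 kPa; at base = 14.77 + K_a γ' × 6.2 = 36.68 kPa.
P₁ (0–2.6 m) = ½×14.77×2.6 = 19.20. P₂ (2.6–8.8 m) = ½(14.77+36.68)×6.2 = 159.5.
P_w = ½ γ_w h₂² = 0.5×9.81×6.2² = 188.5. Total = 19.20+159.5+188.5 = 367.2 kN/m.

367 kN/m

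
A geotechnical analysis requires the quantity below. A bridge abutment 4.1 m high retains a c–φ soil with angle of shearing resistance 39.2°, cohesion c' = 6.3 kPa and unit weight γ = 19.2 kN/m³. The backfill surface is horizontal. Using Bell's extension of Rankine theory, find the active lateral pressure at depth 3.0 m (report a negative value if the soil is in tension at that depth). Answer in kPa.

K_a = (1 − sin φ)/(1 + sin φ) = 0.2255.
σ_a = K_a γ z − 2c√K_a = 0.2255×19.2×3.0 − 2×6.3×0.4748 = 7.004 kPa.

7.00 kPa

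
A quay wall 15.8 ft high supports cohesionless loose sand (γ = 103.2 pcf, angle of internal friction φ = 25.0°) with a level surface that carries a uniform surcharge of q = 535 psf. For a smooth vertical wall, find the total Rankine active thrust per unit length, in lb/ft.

K_a = tan²(45° − φ/2) = 0.4059.
Soil triangle: ½ K_a γ H² = 0.5×0.4059×103.2×15.8² = 5228 lb/ft.
Surcharge rectangle: K_a q H = 0.4059×535×15.8 = 3431 lb/ft.
Total = 5228 + 3431 = 8659 lb/ft.

8660 lb/ft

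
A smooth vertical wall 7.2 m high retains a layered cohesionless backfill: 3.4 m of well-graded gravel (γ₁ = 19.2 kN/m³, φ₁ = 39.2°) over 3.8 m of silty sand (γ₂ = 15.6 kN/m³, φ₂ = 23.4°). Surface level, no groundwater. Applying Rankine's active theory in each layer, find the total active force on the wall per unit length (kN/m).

K_a1 = tan²(45°−39.2°/2) = 0.2255; K_a2 = tan²(45°−23.4°/2) = 0.4315.
Layer 1: σ at base = K_a1 γ₁ h₁ = 14.72 kPa; P₁ = ½×14.72×3.4 = 25.02.
Layer 2: σ_v at top = γ₁h₁ = 65.28; σ_h top = K_a2×65.28 = 28.17; σ_h base = K_a2×(65.28+15.6×3.8) = 53.75.
P₂ = ½(28.17+53.75)×3.8 = 155.6. Total P_a = 25.02+155.6 = 180.7 kN/m.

181 kN/m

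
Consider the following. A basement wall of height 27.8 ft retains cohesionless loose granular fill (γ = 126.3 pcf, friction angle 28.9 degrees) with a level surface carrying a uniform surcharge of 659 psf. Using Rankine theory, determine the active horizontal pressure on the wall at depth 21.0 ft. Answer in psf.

1150 psf

K_a = (1 − sin φ)/(1 + sin φ) = 0.3484.
σ_v = γz + q = 126.3 × 21.0 + 659 = 3311 psf.
σ_h = K_a σ_v = 0.3484 × 3311 = 1154 psf.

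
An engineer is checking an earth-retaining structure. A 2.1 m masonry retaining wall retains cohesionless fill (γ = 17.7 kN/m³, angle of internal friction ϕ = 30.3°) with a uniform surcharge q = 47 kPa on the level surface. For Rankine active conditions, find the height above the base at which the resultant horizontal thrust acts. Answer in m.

K_a = 0.3293.
Triangular part P₁ = ½K_aγH² = 12.85 at H/3 = 0.7000 m; rectangular part P₂ = K_a q H = 32.50 at H/2 = 1.050 m.
ȳ = (P₁·0.7000 + P₂·1.050)/(P₁+P₂) = 0.9508 m.

0.951 m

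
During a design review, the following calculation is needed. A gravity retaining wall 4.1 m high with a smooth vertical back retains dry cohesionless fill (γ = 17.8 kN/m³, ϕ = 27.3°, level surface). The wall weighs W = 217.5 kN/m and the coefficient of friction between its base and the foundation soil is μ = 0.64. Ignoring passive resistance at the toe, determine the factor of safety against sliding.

K_a = tan²(45° − 27.3°/2) = 0.3711.
P_a = ½K_aγH² = 0.5×0.3711×17.8×4.1² = 55.52 kN/m, acting at H/3 = 1.367 m above the base.
FS_sliding = μW / P_a = 0.64×217.5 / 55.52 = 2.507.

2.51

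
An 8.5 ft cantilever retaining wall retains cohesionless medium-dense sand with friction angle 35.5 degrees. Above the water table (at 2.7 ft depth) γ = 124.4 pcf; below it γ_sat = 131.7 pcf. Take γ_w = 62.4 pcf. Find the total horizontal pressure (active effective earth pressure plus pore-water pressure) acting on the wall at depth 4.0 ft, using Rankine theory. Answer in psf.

K_a = (1 − sin φ)/(1 + sin φ) = 0.2653.
γ' = 131.7 − 62.4 = 69.30 pcf.
Effective vertical stress at 4.0 ft: σ'_v = 124.4×2.7 + 69.30×1.30 = 426.0 psf.
σ'_h = K_a σ'_v = 0.2653 × 426.0 = 113.0 psf; u = γ_w × 1.30 = 81.12 psf.
Total σ_h = 113.0 + 81.12 = 194.1 psf.

194 psf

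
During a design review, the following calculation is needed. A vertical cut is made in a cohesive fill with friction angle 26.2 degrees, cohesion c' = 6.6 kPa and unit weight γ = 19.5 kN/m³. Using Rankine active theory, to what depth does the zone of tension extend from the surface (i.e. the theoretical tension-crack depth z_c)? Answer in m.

K_a = tan²(45° − 26.2°/2) = 0.3874; √K_a = 0.6224.
The active pressure is zero where K_a γ z = 2c√K_a, so z_c = 2c/(γ√K_a) = 2×6.6/(19.5×0.6224) = 1.088 m.

1.09 m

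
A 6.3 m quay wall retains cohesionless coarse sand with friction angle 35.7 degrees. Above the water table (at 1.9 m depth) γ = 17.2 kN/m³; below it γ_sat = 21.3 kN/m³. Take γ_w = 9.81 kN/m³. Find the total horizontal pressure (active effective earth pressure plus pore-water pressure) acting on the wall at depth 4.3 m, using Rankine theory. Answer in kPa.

39.4 kPa

K_a = (1 − sin φ)/(1 + sin φ) = 0.2630.
γ' = 21.3 − 9.81 = 11.49 kN/m³.
Effective vertical stress at 4.3 m: σ'_v = 17.2×1.9 + 11.49×2.40 = 60.26 kPa.
σ'_h = K_a σ'_v = 0.2630 × 60.26 = 15.85 kPa; u = γ_w × 2.40 = 23.54 kPa.
Total σ_h = 15.85 + 23.54 = 39.39 kPa.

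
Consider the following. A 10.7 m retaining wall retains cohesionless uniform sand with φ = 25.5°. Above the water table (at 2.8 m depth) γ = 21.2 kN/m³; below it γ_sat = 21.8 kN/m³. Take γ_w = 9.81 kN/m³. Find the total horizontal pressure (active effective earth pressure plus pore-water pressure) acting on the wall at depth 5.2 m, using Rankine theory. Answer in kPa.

K_a = (1 − sin φ)/(1 + sin φ) = 0.3981.
γ' = 21.8 − 9.81 = 11.99 kN/m³.
Effective vertical stress at 5.2 m: σ'_v = 21.2×2.8 + 11.99×2.40 = 88.14 kPa.
σ'_h = K_a σ'_v = 0.3981 × 88.14 = 35.09 kPa; u = γ_w × 2.40 = 23.54 kPa.
Total σ_h = 35.09 + 23.54 = 58.63 kPa.

58.6 kPa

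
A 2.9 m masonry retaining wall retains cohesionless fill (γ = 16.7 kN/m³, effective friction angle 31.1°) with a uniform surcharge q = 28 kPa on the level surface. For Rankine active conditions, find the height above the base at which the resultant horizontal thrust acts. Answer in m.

1.23 m

K_a = 0.3188.
Triangular part P₁ = ½K_aγH² = 22.39 at H/3 = 0.9667 m; rectangular part P₂ = K_a q H = 25.89 at H/2 = 1.450 m.
ȳ = (P₁·0.9667 + P₂·1.450)/(P₁+P₂) = 1.226 m.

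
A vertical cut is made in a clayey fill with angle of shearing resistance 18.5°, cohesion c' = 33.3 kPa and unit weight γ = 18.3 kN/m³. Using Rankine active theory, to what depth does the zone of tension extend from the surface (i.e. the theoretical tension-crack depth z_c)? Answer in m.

K_a = tan²(45° − 18.5°/2) = 0.5183; √K_a = 0.7199.
The active pressure is zero where K_a γ z = 2c√K_a, so z_c = 2c/(γ√K_a) = 2×33.3/(18.3×0.7199) = 5.055 m.

5.06 m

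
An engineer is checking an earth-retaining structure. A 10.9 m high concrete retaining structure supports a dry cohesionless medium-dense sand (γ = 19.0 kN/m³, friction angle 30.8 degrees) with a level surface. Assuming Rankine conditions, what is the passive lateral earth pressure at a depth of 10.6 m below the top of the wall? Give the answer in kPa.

K_p = (1 + sin φ)/(1 − sin φ) = 3.099.
σ_h = K_p γ z = 3.099 × 19.0 × 10.6 = 624.1 kPa.

624 kPa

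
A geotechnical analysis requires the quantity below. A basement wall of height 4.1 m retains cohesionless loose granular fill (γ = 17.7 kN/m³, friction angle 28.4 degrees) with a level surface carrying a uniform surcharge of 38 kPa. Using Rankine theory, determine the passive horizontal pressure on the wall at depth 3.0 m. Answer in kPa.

256 kPa

K_p = (1 + sin φ)/(1 − sin φ) = 2.814.
σ_v = γz + q = 17.7 × 3.0 + 38 = 91.10 kPa.
σ_h = K_p σ_v = 2.814 × 91.10 = 256.4 kPa.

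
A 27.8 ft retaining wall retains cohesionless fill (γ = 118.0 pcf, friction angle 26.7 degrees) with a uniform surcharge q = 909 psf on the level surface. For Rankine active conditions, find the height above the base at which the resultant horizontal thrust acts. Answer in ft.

10.9 ft

K_a = 0.3800.
Triangular part P₁ = ½K_aγH² = 17330 at H/3 = 9.267 ft; rectangular part P₂ = K_a q H = 9602 at H/2 = 13.90 ft.
ȳ = (P₁·9.267 + P₂·13.90)/(P₁+P₂) = 10.92 ft.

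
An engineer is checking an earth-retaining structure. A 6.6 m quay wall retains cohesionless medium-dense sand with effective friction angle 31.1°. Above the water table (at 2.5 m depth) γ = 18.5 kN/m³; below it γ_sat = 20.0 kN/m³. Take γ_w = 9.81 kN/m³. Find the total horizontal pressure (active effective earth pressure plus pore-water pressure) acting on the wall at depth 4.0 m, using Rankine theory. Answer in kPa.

K_a = (1 − sin φ)/(1 + sin φ) = 0.3188.
γ' = 20.0 − 9.81 = 10.19 kN/m³.
Effective vertical stress at 4.0 m: σ'_v = 18.5×2.5 + 10.19×1.50 = 61.53 kPa.
σ'_h = K_a σ'_v = 0.3188 × 61.53 = 19.62 kPa; u = γ_w × 1.50 = 14.71 kPa.
Total σ_h = 19.62 + 14.71 = 34.33 kPa.

34.3 kPa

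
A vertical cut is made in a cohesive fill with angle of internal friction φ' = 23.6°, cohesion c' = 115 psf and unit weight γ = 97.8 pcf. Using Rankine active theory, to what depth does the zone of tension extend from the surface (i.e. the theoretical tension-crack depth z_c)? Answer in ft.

K_a = tan²(45° − 23.6°/2) = 0.4282; √K_a = 0.6544.
The active pressure is zero where K_a γ z = 2c√K_a, so z_c = 2c/(γ√K_a) = 2×115/(97.8×0.6544) = 3.594 ft.

3.59 ft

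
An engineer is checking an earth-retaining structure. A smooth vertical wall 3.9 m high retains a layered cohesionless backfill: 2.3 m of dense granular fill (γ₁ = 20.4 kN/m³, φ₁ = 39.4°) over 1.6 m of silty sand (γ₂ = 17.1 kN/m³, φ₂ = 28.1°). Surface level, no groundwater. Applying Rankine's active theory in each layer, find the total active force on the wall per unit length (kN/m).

46.9 kN/m

K_a1 = tan²(45°−39.4°/2) = 0.2234; K_a2 = tan²(45°−28.1°/2) = 0.3596.
Layer 1: σ at base = K_a1 γ₁ h₁ = 10.48 kPa; P₁ = ½×10.48×2.3 = 12.06.
Layer 2: σ_v at top = γ₁h₁ = 46.92; σ_h top = K_a2×46.92 = 16.87; σ_h base = K_a2×(46.92+17.1×1.6) = 26.71.
P₂ = ½(16.87+26.71)×1.6 = 34.87. Total P_a = 12.06+34.87 = 46.92 kN/m.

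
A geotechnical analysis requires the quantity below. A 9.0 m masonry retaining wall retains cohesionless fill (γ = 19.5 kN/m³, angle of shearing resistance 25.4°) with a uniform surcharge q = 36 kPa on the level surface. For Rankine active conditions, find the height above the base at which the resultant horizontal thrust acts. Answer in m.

K_a = 0.3996.
Triangular part P₁ = ½K_aγH² = 315.6 at H/3 = 3.000 m; rectangular part P₂ = K_a q H = 129.5 at H/2 = 4.500 m.
ȳ = (P₁·3.000 + P₂·4.500)/(P₁+P₂) = 3.436 m.

3.44 m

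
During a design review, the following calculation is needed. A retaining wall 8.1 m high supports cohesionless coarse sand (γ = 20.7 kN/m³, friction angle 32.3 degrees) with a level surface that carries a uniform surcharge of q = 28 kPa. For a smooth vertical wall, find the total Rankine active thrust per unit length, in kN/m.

K_a = tan²(45° − φ/2) = 0.3035.
Soil triangle: ½ K_a γ H² = 0.5×0.3035×20.7×8.1² = 206.1 kN/m.
Surcharge rectangle: K_a q H = 0.3035×28×8.1 = 68.83 kN/m.
Total = 206.1 + 68.83 = 274.9 kN/m.

275 kN/m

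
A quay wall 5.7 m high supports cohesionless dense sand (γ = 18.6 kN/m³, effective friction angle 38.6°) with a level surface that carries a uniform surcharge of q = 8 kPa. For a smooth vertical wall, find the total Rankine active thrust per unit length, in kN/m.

K_a = tan²(45° − φ/2) = 0.2316.
Soil triangle: ½ K_a γ H² = 0.5×0.2316×18.6×5.7² = 69.99 kN/m.
Surcharge rectangle: K_a q H = 0.2316×8×5.7 = 10.56 kN/m.
Total = 69.99 + 10.56 = 80.55 kN/m.

80.5 kN/m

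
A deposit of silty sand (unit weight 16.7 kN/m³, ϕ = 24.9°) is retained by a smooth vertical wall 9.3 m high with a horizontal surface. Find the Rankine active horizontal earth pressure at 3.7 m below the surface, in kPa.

K_a = (1 − sin φ)/(1 + sin φ) = 0.4074.
σ_h = K_a γ z = 0.4074 × 16.7 × 3.7 = 25.17 kPa.

25.2 kPa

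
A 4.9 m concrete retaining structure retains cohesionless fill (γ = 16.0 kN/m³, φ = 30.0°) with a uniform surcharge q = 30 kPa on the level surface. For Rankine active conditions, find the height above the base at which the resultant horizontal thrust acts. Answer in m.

K_a = 0.3333.
Triangular part P₁ = ½K_aγH² = 64.03 at H/3 = 1.633 m; rectangular part P₂ = K_a q H = 49.00 at H/2 = 2.450 m.
ȳ = (P₁·1.633 + P₂·2.450)/(P₁+P₂) = 1.987 m.

1.99 m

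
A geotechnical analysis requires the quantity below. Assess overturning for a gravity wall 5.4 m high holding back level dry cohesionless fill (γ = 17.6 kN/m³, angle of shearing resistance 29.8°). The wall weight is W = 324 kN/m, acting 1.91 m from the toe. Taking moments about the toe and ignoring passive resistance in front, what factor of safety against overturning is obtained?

K_a = tan²(45° − 29.8°/2) = 0.3360.
P_a = ½K_aγH² = 0.5×0.3360×17.6×5.4² = 86.23 kN/m, acting at H/3 = 1.800 m above the base.
Overturning moment M_o = P_a × H/3 = 86.23 × 1.800 = 155.2.
Resisting moment M_r = W × 1.91 = 324 × 1.91 = 618.8.
FS_overturning = M_r/M_o = 618.8/155.2 = 3.987.

3.99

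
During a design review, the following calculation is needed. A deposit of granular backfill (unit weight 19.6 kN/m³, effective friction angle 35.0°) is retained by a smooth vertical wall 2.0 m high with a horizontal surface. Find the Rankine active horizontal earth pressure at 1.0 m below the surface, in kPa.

K_a = (1 − sin φ)/(1 + sin φ) = 0.2710.
σ_h = K_a γ z = 0.2710 × 19.6 × 1.0 = 5.311 kPa.

5.31 kPa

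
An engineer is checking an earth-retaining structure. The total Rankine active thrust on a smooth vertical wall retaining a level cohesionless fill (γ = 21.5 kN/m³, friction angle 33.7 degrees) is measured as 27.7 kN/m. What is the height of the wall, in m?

K_a = 0.2863. P_a = ½ K_a γ H² ⇒ H = √(2P_a/(K_a γ)).
H = √(2×27.7/(0.2863×21.5)) = 3.000 m.

3.00 m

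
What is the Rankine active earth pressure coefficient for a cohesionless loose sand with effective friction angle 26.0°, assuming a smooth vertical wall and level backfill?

K_a = tan²(45° − φ/2) = tan²(32.00°) = 0.3905.

0.390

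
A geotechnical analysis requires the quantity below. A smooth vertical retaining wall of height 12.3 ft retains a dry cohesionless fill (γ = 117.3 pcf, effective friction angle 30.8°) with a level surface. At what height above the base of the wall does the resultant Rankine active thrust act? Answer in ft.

K_a = 0.3227.
The pressure distribution is triangular, so the resultant acts at H/3 above the base = 12.3/3 = 4.100 ft.

4.10 ft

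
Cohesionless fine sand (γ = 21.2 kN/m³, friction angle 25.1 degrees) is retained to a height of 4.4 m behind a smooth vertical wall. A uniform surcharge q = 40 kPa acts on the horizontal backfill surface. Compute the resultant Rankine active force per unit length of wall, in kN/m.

K_a = tan²(45° − φ/2) = 0.4043.
Soil triangle: ½ K_a γ H² = 0.5×0.4043×21.2×4.4² = 82.97 kN/m.
Surcharge rectangle: K_a q H = 0.4043×40×4.4 = 71.16 kN/m.
Total = 82.97 + 71.16 = 154.1 kN/m.

154 kN/m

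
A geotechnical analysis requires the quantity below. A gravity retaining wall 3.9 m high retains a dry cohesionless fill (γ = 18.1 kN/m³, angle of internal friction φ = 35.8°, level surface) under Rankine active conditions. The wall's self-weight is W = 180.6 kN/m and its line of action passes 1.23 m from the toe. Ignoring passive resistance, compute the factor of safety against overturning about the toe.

K_a = tan²(45° − 35.8°/2) = 0.2619.
P_a = ½K_aγH² = 0.5×0.2619×18.1×3.9² = 36.05 kN/m, acting at H/3 = 1.300 m above the base.
Overturning moment M_o = P_a × H/3 = 36.05 × 1.300 = 46.86.
Resisting moment M_r = W × 1.23 = 180.6 × 1.23 = 222.1.
FS_overturning = M_r/M_o = 222.1/46.86 = 4.741.

4.74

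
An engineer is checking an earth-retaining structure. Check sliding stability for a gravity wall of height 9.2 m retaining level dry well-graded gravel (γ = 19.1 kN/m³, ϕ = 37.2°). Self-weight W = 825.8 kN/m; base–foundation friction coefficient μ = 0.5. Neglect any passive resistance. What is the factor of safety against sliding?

K_a = tan²(45° − 37.2°/2) = 0.2464.
P_a = ½K_aγH² = 0.5×0.2464×19.1×9.2² = 199.2 kN/m, acting at H/3 = 3.067 m above the base.
FS_sliding = μW / P_a = 0.5×825.8 / 199.2 = 2.073.

2.07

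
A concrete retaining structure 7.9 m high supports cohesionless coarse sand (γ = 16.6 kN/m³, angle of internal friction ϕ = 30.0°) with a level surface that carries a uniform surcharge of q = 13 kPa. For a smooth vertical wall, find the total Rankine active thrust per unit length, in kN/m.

207 kN/m

K_a = tan²(45° − φ/2) = 0.3333.
Soil triangle: ½ K_a γ H² = 0.5×0.3333×16.6×7.9² = 172.7 kN/m.
Surcharge rectangle: K_a q H = 0.3333×13×7.9 = 34.23 kN/m.
Total = 172.7 + 34.23 = 206.9 kN/m.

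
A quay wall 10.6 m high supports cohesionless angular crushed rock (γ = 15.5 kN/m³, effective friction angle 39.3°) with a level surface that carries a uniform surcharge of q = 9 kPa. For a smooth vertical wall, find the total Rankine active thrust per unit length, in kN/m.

K_a = tan²(45° − φ/2) = 0.2245.
Soil triangle: ½ K_a γ H² = 0.5×0.2245×15.5×10.6² = 195.5 kN/m.
Surcharge rectangle: K_a q H = 0.2245×9×10.6 = 21.41 kN/m.
Total = 195.5 + 21.41 = 216.9 kN/m.

217 kN/m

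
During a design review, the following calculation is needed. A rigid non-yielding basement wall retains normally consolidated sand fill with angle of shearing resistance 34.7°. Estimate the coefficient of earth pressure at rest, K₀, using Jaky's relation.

0.431

K₀ = 1 − sin φ' = 1 − sin 34.7° = 0.4307.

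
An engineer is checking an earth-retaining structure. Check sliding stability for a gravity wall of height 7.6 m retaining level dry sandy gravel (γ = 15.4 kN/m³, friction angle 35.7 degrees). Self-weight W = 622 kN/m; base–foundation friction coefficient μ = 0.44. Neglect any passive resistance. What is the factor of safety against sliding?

2.34

K_a = tan²(45° − 35.7°/2) = 0.2630.
P_a = ½K_aγH² = 0.5×0.2630×15.4×7.6² = 117.0 kN/m, acting at H/3 = 2.533 m above the base.
FS_sliding = μW / P_a = 0.44×622 / 117.0 = 2.340.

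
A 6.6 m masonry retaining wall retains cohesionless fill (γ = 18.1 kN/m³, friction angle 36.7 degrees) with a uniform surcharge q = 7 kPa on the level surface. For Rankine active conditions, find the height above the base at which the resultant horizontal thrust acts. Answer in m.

2.32 m

K_a = 0.2519.
Triangular part P₁ = ½K_aγH² = 99.29 at H/3 = 2.200 m; rectangular part P₂ = K_a q H = 11.64 at H/2 = 3.300 m.
ȳ = (P₁·2.200 + P₂·3.300)/(P₁+P₂) = 2.315 m.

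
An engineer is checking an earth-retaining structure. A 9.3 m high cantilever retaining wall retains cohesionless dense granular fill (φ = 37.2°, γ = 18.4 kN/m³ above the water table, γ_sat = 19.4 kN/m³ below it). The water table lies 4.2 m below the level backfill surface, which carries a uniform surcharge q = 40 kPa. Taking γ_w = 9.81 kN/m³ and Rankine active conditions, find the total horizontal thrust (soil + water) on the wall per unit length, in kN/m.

K_a = tan²(45° − φ/2) = 0.2464.
γ' = 19.4 − 9.81 = 9.590 kN/m³. h₂ = H − d_w = 5.1 m.
σ'_h: at surface K_a·q = 9.857; at WT K_a(q+γd_w) = 28.90; at base K_a(q+γd_w+γ'h₂) = 40.95 kPa.
P₁ = ½(9.857+28.90)×4.2 = 81.39; P₂ = ½(28.90+40.95)×5.1 = 178.1; P_w = ½γ_w h₂² = 127.6.
Total = 81.39+178.1+127.6 = 387.1 kN/m.

387 kN/m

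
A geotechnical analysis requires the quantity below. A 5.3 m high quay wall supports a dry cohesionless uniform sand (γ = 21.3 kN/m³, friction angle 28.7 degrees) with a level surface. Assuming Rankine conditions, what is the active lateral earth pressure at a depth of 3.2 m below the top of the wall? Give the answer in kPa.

23.9 kPa

K_a = (1 − sin φ)/(1 + sin φ) = 0.3511.
σ_h = K_a γ z = 0.3511 × 21.3 × 3.2 = 23.93 kPa.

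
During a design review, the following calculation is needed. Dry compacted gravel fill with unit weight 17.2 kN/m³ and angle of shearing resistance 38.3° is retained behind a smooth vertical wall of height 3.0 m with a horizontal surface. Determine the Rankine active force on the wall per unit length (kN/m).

18.2 kN/m

K_a = tan²(45° − φ/2) = 0.2347.
P_a = ½ K_a γ H² = 0.5 × 0.2347 × 17.2 × 3.0² = 18.17 kN/m.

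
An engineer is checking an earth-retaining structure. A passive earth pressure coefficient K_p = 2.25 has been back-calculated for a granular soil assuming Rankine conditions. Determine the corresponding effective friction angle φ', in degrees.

K_p = (1+sin φ)/(1−sin φ) ⇒ sin φ = (K_p − 1)/(K_p + 1) = 0.3846.
φ = arcsin(0.3846) = 22.62°.

22.6°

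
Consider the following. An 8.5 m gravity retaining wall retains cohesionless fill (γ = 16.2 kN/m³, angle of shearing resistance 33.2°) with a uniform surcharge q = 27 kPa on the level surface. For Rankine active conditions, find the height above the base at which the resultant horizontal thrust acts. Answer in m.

K_a = 0.2924.
Triangular part P₁ = ½K_aγH² = 171.1 at H/3 = 2.833 m; rectangular part P₂ = K_a q H = 67.10 at H/2 = 4.250 m.
ȳ = (P₁·2.833 + P₂·4.250)/(P₁+P₂) = 3.232 m.

3.23 m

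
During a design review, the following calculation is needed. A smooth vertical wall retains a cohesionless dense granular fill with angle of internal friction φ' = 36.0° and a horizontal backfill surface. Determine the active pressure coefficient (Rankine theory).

0.260

K_a = (1 − sin φ)/(1 + sin φ) = (1 − sin 36.0°)/(1 + sin 36.0°) = 0.2596.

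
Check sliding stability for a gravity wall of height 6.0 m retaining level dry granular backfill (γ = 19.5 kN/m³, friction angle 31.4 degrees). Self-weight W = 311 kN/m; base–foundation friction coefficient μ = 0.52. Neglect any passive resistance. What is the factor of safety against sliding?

K_a = tan²(45° − 31.4°/2) = 0.3149.
P_a = ½K_aγH² = 0.5×0.3149×19.5×6.0² = 110.5 kN/m, acting at H/3 = 2.000 m above the base.
FS_sliding = μW / P_a = 0.52×311 / 110.5 = 1.463.

1.46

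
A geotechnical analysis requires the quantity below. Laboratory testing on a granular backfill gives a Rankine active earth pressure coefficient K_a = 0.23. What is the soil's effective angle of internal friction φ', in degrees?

K_a = tan²(45° − φ/2) ⇒ 45° − φ/2 = arctan(√0.23) = 25.62°.
φ = 2(45° − 25.62°) = 38.76°.

38.8°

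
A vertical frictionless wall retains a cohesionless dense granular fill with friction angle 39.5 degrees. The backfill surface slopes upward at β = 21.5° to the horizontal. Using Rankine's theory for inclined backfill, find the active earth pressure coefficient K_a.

0.263

K_a = cos β · (cos β − √(cos²β − cos²φ)) / (cos β + √(cos²β − cos²φ)).
cos β = 0.9304, cos φ = 0.7716, √(cos²β − cos²φ) = 0.5199.
K_a = 0.9304 × (0.9304 − 0.5199)/(0.9304 + 0.5199) = 0.2634.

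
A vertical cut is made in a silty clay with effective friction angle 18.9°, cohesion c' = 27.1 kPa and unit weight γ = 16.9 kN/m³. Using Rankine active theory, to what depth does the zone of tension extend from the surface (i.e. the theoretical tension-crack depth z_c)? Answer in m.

K_a = tan²(45° − 18.9°/2) = 0.5107; √K_a = 0.7146.
The active pressure is zero where K_a γ z = 2c√K_a, so z_c = 2c/(γ√K_a) = 2×27.1/(16.9×0.7146) = 4.488 m.

4.49 m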